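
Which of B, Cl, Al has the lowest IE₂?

After 1 electron has been removed, what remains? B⁺ still has 2 valence electrons; Cl⁺ still has 6 valence electrons; Al⁺ still has 2 valence electrons.
All are still removing valence electrons, so compare the +1 ions as you would atoms: IE_2 generally rises across a period (higher Z_eff) and falls down a group (larger shell), subject to the usual subshell exceptions.
Valence configurations: B⁺ [He]2s², Cl⁺ [Ne]3s²3p⁴, Al⁺ [Ne]3s².
The numbers (kJ/mol): B 2427, Cl 2298, Al 1817.
Hence IE_2: Al < Cl < B.

Al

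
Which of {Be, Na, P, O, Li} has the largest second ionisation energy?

After 1 electron has been removed, what remains? Be⁺ still has 1 valence electron; Na⁺ is the bare [Ne] core; P⁺ still has 4 valence electrons; O⁺ still has 5 valence electrons; Li⁺ is the bare [He] core.
Pulling an electron out of a noble-gas core costs far more than removing a remaining valence electron, so Na and Li sit at the high end of IE_2.
Valence configurations: Be⁺ [He]2s¹, P⁺ [Ne]3s²3p², O⁺ [He]2s²2p³.
Tabulated IE_2 (kJ/mol): Be 1757, Na 4562, P 1907, O 3388, Li 7298.
So the second ionization energies run Be < P < O < Na < Li.

Li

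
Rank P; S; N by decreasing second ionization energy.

After 1 electron has been removed, what remains? P⁺ still has 4 valence electrons; S⁺ still has 5 valence electrons; N⁺ still has 4 valence electrons.
All are still removing valence electrons, so compare the +1 ions as you would atoms: IE_2 generally rises across a period (higher Z_eff) and falls down a group (larger shell), subject to the usual subshell exceptions.
Valence configurations: P⁺ [Ne]3s²3p², S⁺ [Ne]3s²3p³, N⁺ [He]2s²2p².
Tabulated IE_2 (kJ/mol): P 1907, S 2252, N 2856.
Hence IE_2: P < S < N.

N > S > P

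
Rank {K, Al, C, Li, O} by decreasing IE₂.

After 1 electron has been removed, what remains? K⁺ is the bare [Ar] core; Al⁺ still has 2 valence electrons; C⁺ still has 3 valence electrons; Li⁺ is the bare [He] core; O⁺ still has 5 valence electrons.
Usually core removal costs more than valence removal, but here the competition is close: a tightly held n=2 valence electron can cost more to remove than an n=3 core electron, so the actual values have to decide it.
Valence configurations: Al⁺ [Ne]3s², C⁺ [He]2s²2p¹, O⁺ [He]2s²2p³.
Approximate IE_2 values (kJ/mol): K 3052, Al 1817, C 2353, Li 7298, O 3388.
Hence IE_2: Al < C < K < O < Li.

Li > O > K > C > Al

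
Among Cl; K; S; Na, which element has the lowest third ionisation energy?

IE_3 is the cost of taking one more electron from the +2 cation: Cl²⁺ still has 5 valence electrons; K²⁺ is already 1 electron into the core; S²⁺ still has 4 valence electrons; Na²⁺ is already 1 electron into the core.
Core electrons are held far more tightly than valence electrons, so K and Na top the IE_3 order.
Valence configurations: Cl²⁺ [Ne]3s²3p³, S²⁺ [Ne]3s²3p².
Approximate IE_3 values (kJ/mol): Cl 3822, K 4420, S 3357, Na 6910.
Hence IE_3: S < Cl < K < Na.

S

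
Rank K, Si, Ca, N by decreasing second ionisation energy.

After 1 electron has been removed, what remains? K⁺ is the bare [Ar] core; Si⁺ still has 3 valence electrons; Ca⁺ still has 1 valence electron; N⁺ still has 4 valence electrons.
Breaking into a closed-shell core is much more expensive than removing a leftover valence electron — K has the largest IE_2 here.
Valence configurations: Si⁺ [Ne]3s²3p¹, Ca⁺ [Ar]4s¹, N⁺ [He]2s²2p².
Approximate IE_2 values (kJ/mol): K 3052, Si 1577, Ca 1145, N 2856.
Overall IE_2 order: Ca < Si < N < K.

K > N > Si > Ca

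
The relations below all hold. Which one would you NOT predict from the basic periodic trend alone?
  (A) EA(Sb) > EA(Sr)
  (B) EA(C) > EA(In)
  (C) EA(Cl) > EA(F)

The general trend: electron affinity increases across a period and decreases down a group.
(A) Sb (period 5, group 15) vs Sr (period 5, group 2): the stated order agrees with the simple trend.
(B) C (period 2, group 14) vs In (period 5, group 13): the stated order agrees with the simple trend.
(C) Cl (period 3, group 17) vs F (period 2, group 17): the stated order contradicts the simple trend.
The exception is (C): F's small 2p subshell makes the incoming electron feel strong e⁻–e⁻ repulsion, so Cl actually releases more energy on gaining an electron.

(C)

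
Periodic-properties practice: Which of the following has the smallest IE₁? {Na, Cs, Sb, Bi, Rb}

Across a period the outer electron is held more tightly (higher IE₁); down a group it sits in a higher shell, more shielded, and comes off more easily.
Here both period and group differ, so the two effects have to be weighed against each other.
Rb > Cs: Rb sits above Cs in group 1, so the down-group effect alone puts Rb higher.
Na > Rb: Na sits above Rb in group 1, so the down-group effect alone puts Na higher.
Bi > Na: the two effects oppose for this pair; the across-period effect wins (703 vs 496 kJ/mol).
Sb > Bi: they share group 15; the group trend gives Sb the larger value.
For reference (kJ/mol): Na 496, Rb 403, Sb 831, Cs 376, Bi 703.
The smallest IE₁ among these belongs to Cs.

Cs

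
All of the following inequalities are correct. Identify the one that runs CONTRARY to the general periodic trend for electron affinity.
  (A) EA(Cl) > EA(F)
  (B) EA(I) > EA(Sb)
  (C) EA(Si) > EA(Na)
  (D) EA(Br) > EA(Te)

The general trend: electron affinity increases across a period and decreases down a group.
(A) Cl (period 3, group 17) vs F (period 2, group 17): the stated order contradicts the simple trend.
(B) I (period 5, group 17) vs Sb (period 5, group 15): the stated order agrees with the simple trend.
(C) Si (period 3, group 14) vs Na (period 3, group 1): the stated order agrees with the simple trend.
(D) Br (period 4, group 17) vs Te (period 5, group 16): the stated order agrees with the simple trend.
The exception is (A): F's small 2p subshell makes the incoming electron feel strong e⁻–e⁻ repulsion, so Cl actually releases more energy on gaining an electron.

(A)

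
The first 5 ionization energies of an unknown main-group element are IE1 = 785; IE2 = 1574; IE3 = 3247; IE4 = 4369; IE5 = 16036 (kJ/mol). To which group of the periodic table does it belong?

Look for the largest jump between consecutive ionization energies: IE5/IE4 ≈ 3.7, far larger than any earlier ratio.
That jump marks the point where a core electron is being removed. So the atom has 4 valence electrons.
A main-group element with 4 valence electrons is in group 14.

Group 14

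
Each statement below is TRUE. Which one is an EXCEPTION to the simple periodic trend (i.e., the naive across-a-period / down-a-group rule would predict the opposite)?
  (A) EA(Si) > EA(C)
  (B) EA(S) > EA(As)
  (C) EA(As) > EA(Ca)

(A)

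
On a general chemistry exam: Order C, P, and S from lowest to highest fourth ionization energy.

IE_4 is the cost of taking one more electron from the +3 cation: C³⁺ still has 1 valence electron; P³⁺ still has 2 valence electrons; S³⁺ still has 3 valence electrons.
All are still removing valence electrons, so compare the +3 ions as you would atoms: IE_4 generally rises across a period (higher Z_eff) and falls down a group (larger shell), subject to the usual subshell exceptions.
Valence configurations: C³⁺ [He]2s¹, P³⁺ [Ne]3s², S³⁺ [Ne]3s²3p¹.
S³⁺ loses a lone 3p electron whereas P³⁺ must break into a filled 3s² pair, so IE_4(P) > IE_4(S) even though S has the higher nuclear charge.
Approximate IE_4 values (kJ/mol): C 6223, P 4964, S 4556.
Overall IE_4 order: S < P < C.

S < P < C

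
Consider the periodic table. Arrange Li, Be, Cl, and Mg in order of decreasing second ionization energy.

Li > Cl > Be > Mg

Consider each +1 ion: Li⁺ is the bare [He] core; Be⁺ still has 1 valence electron; Cl⁺ still has 6 valence electrons; Mg⁺ still has 1 valence electron.
Breaking into a closed-shell core is much more expensive than removing a leftover valence electron — Li has the largest IE_2 here.
Valence configurations: Be⁺ [He]2s¹, Cl⁺ [Ne]3s²3p⁴, Mg⁺ [Ne]3s¹.
The numbers (kJ/mol): Li 7298, Be 1757, Cl 2298, Mg 1451.
Overall IE_2 order: Mg < Be < Cl < Li.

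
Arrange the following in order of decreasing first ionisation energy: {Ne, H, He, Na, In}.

He, Ne, H, In, Na

H is in period 1, group 1; He is in period 1, group 18; Ne is in period 2, group 18; Na is in period 3, group 1; In is in period 5, group 13.
Removing the outermost electron gets harder across a period and easier down a group.
Neither a single period nor a single group — weigh both effects.
In > Na: period and group pull opposite ways; the across-period shift dominates (558 vs 496 kJ/mol).
H > In: the two effects oppose for this pair; the down-group effect wins (1312 vs 558 kJ/mol).
Ne > H: period and group pull opposite ways; the across-period shift dominates (2081 vs 1312 kJ/mol).
He > Ne: they share group 18; the group trend gives He the larger value.
Approximate values (kJ/mol): H 1312, He 2372, Ne 2081, Na 496, In 558.
So from highest to lowest: He > Ne > H > In > Na.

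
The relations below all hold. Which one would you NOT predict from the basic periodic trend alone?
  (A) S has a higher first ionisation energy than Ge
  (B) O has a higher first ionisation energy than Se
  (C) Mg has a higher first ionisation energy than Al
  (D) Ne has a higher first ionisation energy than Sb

(C)

The general trend: first ionisation energy increases across a period and decreases down a group.
(A) S (period 3, group 16) vs Ge (period 4, group 14): the stated order agrees with the simple trend.
(B) O (period 2, group 16) vs Se (period 4, group 16): the stated order agrees with the simple trend.
(C) Mg (period 3, group 2) vs Al (period 3, group 13): the stated order contradicts the simple trend.
(D) Ne (period 2, group 18) vs Sb (period 5, group 15): the stated order agrees with the simple trend.
The exception is (C): Al's single 3p electron is easier to remove than one from Mg's filled 3s².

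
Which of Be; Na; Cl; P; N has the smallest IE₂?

The second ionization energy removes an electron from the +1 ion. For each element: Be⁺ still has 1 valence electron; Na⁺ is the bare [Ne] core; Cl⁺ still has 6 valence electrons; P⁺ still has 4 valence electrons; N⁺ still has 4 valence electrons.
Pulling an electron out of a noble-gas core costs far more than removing a remaining valence electron, so Na sits at the high end of IE_2.
Valence configurations: Be⁺ [He]2s¹, Cl⁺ [Ne]3s²3p⁴, P⁺ [Ne]3s²3p², N⁺ [He]2s²2p².
Tabulated IE_2 (kJ/mol): Be 1757, Na 4562, Cl 2298, P 1907, N 2856.
So the second ionization energies run Be < P < Cl < N < Na.

Be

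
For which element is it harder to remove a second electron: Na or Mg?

After 1 electron has been removed, what remains? Na⁺ is the bare [Ne] core; Mg⁺ still has 1 valence electron.
Breaking into a closed-shell core is much more expensive than removing a leftover valence electron — Na has the largest IE_2 here.
Approximate IE_2 values (kJ/mol): Na 4562, Mg 1451.
So the second ionization energies run Mg < Na.

Na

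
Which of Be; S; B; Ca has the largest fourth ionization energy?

B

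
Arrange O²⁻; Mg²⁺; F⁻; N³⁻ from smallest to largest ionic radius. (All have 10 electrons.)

Mg²⁺ < F⁻ < O²⁻ < N³⁻

All of these have 10 electrons, so size is governed by nuclear charge alone: the more protons, the stronger the pull on the same electron cloud, and the smaller the ion.
Nuclear charges: Mg²⁺ (Z=12), F⁻ (Z=9), O²⁻ (Z=8), N³⁻ (Z=7).
Smallest to largest: Mg²⁺ < F⁻ < O²⁻ < N³⁻.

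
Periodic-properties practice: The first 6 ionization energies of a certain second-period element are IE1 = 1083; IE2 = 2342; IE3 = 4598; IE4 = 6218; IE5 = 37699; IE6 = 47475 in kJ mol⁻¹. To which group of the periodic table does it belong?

Look for the largest jump between consecutive ionization energies: IE5/IE4 ≈ 6.1, far larger than any earlier ratio.
That jump marks the point where a core electron is being removed. So the atom has 4 valence electrons.
A main-group element with 4 valence electrons is in group 14.

Group 14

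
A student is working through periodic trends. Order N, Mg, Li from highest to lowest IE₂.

Li > N > Mg

Consider each +1 ion: N⁺ still has 4 valence electrons; Mg⁺ still has 1 valence electron; Li⁺ is the bare [He] core.
Breaking into a closed-shell core is much more expensive than removing a leftover valence electron — Li has the largest IE_2 here.
Valence configurations: N⁺ [He]2s²2p², Mg⁺ [Ne]3s¹.
The numbers (kJ/mol): N 2856, Mg 1451, Li 7298.
So the second ionization energies run Mg < N < Li.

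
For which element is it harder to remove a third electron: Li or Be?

IE_3 is the cost of taking one more electron from the +2 cation: Li²⁺ is already 1 electron into the core; Be²⁺ is the bare [He] core.
All of these are removing an electron from a noble-gas core or deeper; the smaller core (lower principal quantum number) is held far more tightly, and within a period the higher nuclear charge binds the same core more tightly.
Approximate IE_3 values (kJ/mol): Li 11815, Be 14849.
Overall IE_3 order: Li < Be.

Be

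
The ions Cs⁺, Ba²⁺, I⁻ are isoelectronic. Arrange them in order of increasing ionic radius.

Ba²⁺ < Cs⁺ < I⁻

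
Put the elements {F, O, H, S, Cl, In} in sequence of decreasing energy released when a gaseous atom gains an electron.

Cl > F > S > O > H > In

Atoms with high Z_eff and room in the valence shell (especially the halogens) have the most exothermic electron affinities.
These span different periods and groups, so the two trends combine.
H > In: the two effects oppose for this pair; the down-group effect wins (73 vs 29 kJ/mol).
O > H: the two effects oppose for this pair; the across-period effect wins (141 vs 73 kJ/mol).
S > O: this pair runs against the simple trend — see the exception note.
F > S: relative to S, both the across-period and down-group shifts push F's electron affinity up.
Cl > F: this pair runs against the simple trend — see the exception note.
Note the exception: S has a higher electron affinity than O, contrary to the simple trend — the compact 2p subshell of O repels the added electron more than S's larger 3p does.
Note the exception: Cl has a higher electron affinity than F, contrary to the simple trend — F's small 2p subshell makes the incoming electron feel strong e⁻–e⁻ repulsion, so Cl actually releases more energy on gaining an electron.
For reference (kJ/mol): H 73, O 141, F 328, S 200, Cl 349, In 29.
So from highest to lowest: Cl > F > S > O > H > In.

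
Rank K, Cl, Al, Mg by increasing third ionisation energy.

Consider each +2 ion: K²⁺ is already 1 electron into the core; Cl²⁺ still has 5 valence electrons; Al²⁺ still has 1 valence electron; Mg²⁺ is the bare [Ne] core.
Core electrons are held far more tightly than valence electrons, so K and Mg top the IE_3 order.
Valence configurations: Cl²⁺ [Ne]3s²3p³, Al²⁺ [Ne]3s¹.
Approximate IE_3 values (kJ/mol): K 4420, Cl 3822, Al 2745, Mg 7733.
Putting it together, IE_3: Al < Cl < K < Mg.

Al < Cl < K < Mg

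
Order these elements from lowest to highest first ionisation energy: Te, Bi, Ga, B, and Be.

Be is in period 2, group 2; B is in period 2, group 13; Ga is in period 4, group 13; Te is in period 5, group 16; Bi is in period 6, group 15.
IE₁ increases left→right with effective nuclear charge and decreases top→bottom as the valence shell moves farther out.
These span different periods and groups, so the two trends combine.
Bi > Ga: the two effects oppose for this pair; the across-period effect wins (703 vs 579 kJ/mol).
B > Bi: period and group pull opposite ways; the down-group shift dominates (801 vs 703 kJ/mol).
Te > B: the two effects oppose for this pair; the across-period effect wins (869 vs 801 kJ/mol).
Be > Te: the two effects oppose for this pair; the down-group effect wins (900 vs 869 kJ/mol).
Note the exception: Be has a higher first ionization energy than B, contrary to the simple trend — removing B's lone 2p electron is easier than breaking Be's filled 2s².
Tabulated first ionization energy (kJ/mol): Be 900, B 801, Ga 579, Te 869, Bi 703.
So from lowest to highest: Ga < Bi < B < Te < Be.

Ga, Bi, B, Te, Be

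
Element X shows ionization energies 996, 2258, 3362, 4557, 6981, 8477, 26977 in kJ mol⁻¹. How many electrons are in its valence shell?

Look for the largest jump between consecutive ionization energies: IE7/IE6 ≈ 3.2, far larger than any earlier ratio.
That jump marks the point where a core electron is being removed. So the atom has 6 valence electrons.

6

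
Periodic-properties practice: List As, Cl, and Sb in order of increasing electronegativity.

Cl is in period 3, group 17; As is in period 4, group 15; Sb is in period 5, group 15.
EN rises left→right (higher Z_eff, smaller atoms) and falls top→bottom (larger, more shielded atoms).
Neither a single period nor a single group — weigh both effects.
As > Sb: they share group 15; the group trend gives As the larger value.
Cl > As: both effects reinforce here, so Cl is clearly the higher of the two.
Approximate values (Pauling): Cl 3.16, As 2.18, Sb 2.05.
So from lowest to highest: Sb < As < Cl.

Sb, As, Cl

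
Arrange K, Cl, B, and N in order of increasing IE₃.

The third ionization energy removes an electron from the +2 ion. For each element: K²⁺ is already 1 electron into the core; Cl²⁺ still has 5 valence electrons; B²⁺ still has 1 valence electron; N²⁺ still has 3 valence electrons.
Usually core removal costs more than valence removal, but here the competition is close: a tightly held n=2 valence electron can cost more to remove than an n=3 core electron, so the actual values have to decide it.
Valence configurations: Cl²⁺ [Ne]3s²3p³, B²⁺ [He]2s¹, N²⁺ [He]2s²2p¹.
The numbers (kJ/mol): K 4420, Cl 3822, B 3660, N 4578.
Overall IE_3 order: B < Cl < K < N.

B, Cl, K, N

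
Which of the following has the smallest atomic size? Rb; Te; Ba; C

C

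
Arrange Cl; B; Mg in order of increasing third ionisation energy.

The third ionization energy removes an electron from the +2 ion. For each element: Cl²⁺ still has 5 valence electrons; B²⁺ still has 1 valence electron; Mg²⁺ is the bare [Ne] core.
Pulling an electron out of a noble-gas core costs far more than removing a remaining valence electron, so Mg sits at the high end of IE_3.
Valence configurations: Cl²⁺ [Ne]3s²3p³, B²⁺ [He]2s¹.
Approximate IE_3 values (kJ/mol): Cl 3822, B 3660, Mg 7733.
Hence IE_3: B < Cl < Mg.

B < Cl < Mg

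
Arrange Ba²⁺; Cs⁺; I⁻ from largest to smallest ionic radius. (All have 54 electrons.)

All of these have 54 electrons, so size is governed by nuclear charge alone: the more protons, the stronger the pull on the same electron cloud, and the smaller the ion.
Nuclear charges: Ba²⁺ (Z=56), Cs⁺ (Z=55), I⁻ (Z=53).
Largest to smallest: I⁻ > Cs⁺ > Ba²⁺.

I⁻ > Cs⁺ > Ba²⁺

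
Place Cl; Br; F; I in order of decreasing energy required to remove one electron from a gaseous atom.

F > Cl > Br > I

Removing the outermost electron gets harder across a period and easier down a group.
All are in group 17, so first ionization energy increases up the group.
So from highest to lowest: F > Cl > Br > I.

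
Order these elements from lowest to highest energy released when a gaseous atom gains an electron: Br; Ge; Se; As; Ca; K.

Ca, K, As, Ge, Se, Br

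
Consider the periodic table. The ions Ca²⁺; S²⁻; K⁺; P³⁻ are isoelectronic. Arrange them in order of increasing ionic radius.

Ca²⁺, K⁺, S²⁻, P³⁻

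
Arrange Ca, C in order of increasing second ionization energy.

After 1 electron has been removed, what remains? Ca⁺ still has 1 valence electron; C⁺ still has 3 valence electrons.
All are still removing valence electrons, so compare the +1 ions as you would atoms: IE_2 generally rises across a period (higher Z_eff) and falls down a group (larger shell), subject to the usual subshell exceptions.
Valence configurations: Ca⁺ [Ar]4s¹, C⁺ [He]2s²2p¹.
The numbers (kJ/mol): Ca 1145, C 2353.
Putting it together, IE_2: Ca < C.

Ca < C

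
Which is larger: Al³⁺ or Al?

Al

Forming Al³⁺ removes 3 electrons from Al. Fewer electrons for the same nuclear charge means less shielding and a higher Z_eff on the remaining electrons, and for main-group metals the entire outer shell is lost.
A cation is smaller than its parent atom: Al³⁺ < Al.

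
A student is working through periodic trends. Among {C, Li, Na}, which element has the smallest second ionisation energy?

C

The second ionization energy removes an electron from the +1 ion. For each element: C⁺ still has 3 valence electrons; Li⁺ is the bare [He] core; Na⁺ is the bare [Ne] core.
Breaking into a closed-shell core is much more expensive than removing a leftover valence electron — Na and Li have the largest IE_2 here.
Approximate IE_2 values (kJ/mol): C 2353, Li 7298, Na 4562.
Putting it together, IE_2: C < Na < Li.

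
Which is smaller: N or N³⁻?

N

Forming N³⁻ adds 3 electrons to N. More electron–electron repulsion in the same shell, with unchanged nuclear charge, lets the cloud expand.
An anion is larger than its parent atom: N³⁻ > N.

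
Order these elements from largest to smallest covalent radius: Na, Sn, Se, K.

Na is in period 3, group 1; K is in period 4, group 1; Se is in period 4, group 16; Sn is in period 5, group 14.
Moving right in a period, electrons are added to the same shell under a stronger nuclear pull, so atoms get smaller; moving down, a new shell is opened and atoms get larger.
These span different periods and groups, so the two trends combine.
Sn > Se: both effects reinforce here, so Sn is clearly the larger of the two.
Na > Sn: period and group pull opposite ways; the across-period shift dominates (155 vs 140 pm).
K > Na: they share group 1; the group trend gives K the larger value.
For reference (pm): Na 155, K 196, Se 116, Sn 140.
So from largest to smallest: K > Na > Sn > Se.

K, Na, Sn, Se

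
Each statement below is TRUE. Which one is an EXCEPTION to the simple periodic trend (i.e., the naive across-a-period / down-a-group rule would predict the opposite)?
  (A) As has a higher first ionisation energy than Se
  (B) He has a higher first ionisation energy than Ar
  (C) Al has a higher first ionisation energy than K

(A)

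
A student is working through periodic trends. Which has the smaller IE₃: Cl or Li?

Cl

After 2 electrons have been removed, what remains? Cl²⁺ still has 5 valence electrons; Li²⁺ is already 1 electron into the core.
Core electrons are held far more tightly than valence electrons, so Li tops the IE_3 order.
Approximate IE_3 values (kJ/mol): Cl 3822, Li 11815.
So the third ionization energies run Cl < Li.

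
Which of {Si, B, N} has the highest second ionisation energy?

N

The second ionization energy removes an electron from the +1 ion. For each element: Si⁺ still has 3 valence electrons; B⁺ still has 2 valence electrons; N⁺ still has 4 valence electrons.
All are still removing valence electrons, so compare the +1 ions as you would atoms: IE_2 generally rises across a period (higher Z_eff) and falls down a group (larger shell), subject to the usual subshell exceptions.
Valence configurations: Si⁺ [Ne]3s²3p¹, B⁺ [He]2s², N⁺ [He]2s²2p².
The numbers (kJ/mol): Si 1577, B 2427, N 2856.
Overall IE_2 order: Si < B < N.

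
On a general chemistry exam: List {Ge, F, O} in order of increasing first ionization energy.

O is in period 2, group 16; F is in period 2, group 17; Ge is in period 4, group 14.
Removing the outermost electron gets harder across a period and easier down a group.
These span different periods and groups, so the two trends combine.
O > Ge: both effects reinforce here, so O is clearly the higher of the two.
F > O: both are in period 2; the period trend gives F the larger value.
Approximate values (kJ/mol): O 1314, F 1681, Ge 762.
So from lowest to highest: Ge < O < F.

Ge < O < F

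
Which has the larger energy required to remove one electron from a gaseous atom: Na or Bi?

Na is in period 3, group 1; Bi is in period 6, group 15.
IE₁ increases left→right with effective nuclear charge and decreases top→bottom as the valence shell moves farther out.
These span different periods and groups, so the two trends combine.
Bi > Na: period and group pull opposite ways; the across-period shift dominates (703 vs 496 kJ/mol).
For reference (kJ/mol): Na 496, Bi 703.
So Bi has the larger energy required to remove one electron from a gaseous atom (Bi > Na).

Bi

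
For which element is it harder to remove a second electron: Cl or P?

Cl

The second ionization energy removes an electron from the +1 ion. For each element: Cl⁺ still has 6 valence electrons; P⁺ still has 4 valence electrons.
All are still removing valence electrons, so compare the +1 ions as you would atoms: IE_2 generally rises across a period (higher Z_eff) and falls down a group (larger shell), subject to the usual subshell exceptions.
Valence configurations: Cl⁺ [Ne]3s²3p⁴, P⁺ [Ne]3s²3p².
Tabulated IE_2 (kJ/mol): Cl 2298, P 1907.
Hence IE_2: P < Cl.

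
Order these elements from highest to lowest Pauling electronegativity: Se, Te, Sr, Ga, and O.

O is in period 2, group 16; Ga is in period 4, group 13; Se is in period 4, group 16; Sr is in period 5, group 2; Te is in period 5, group 16.
Atoms toward the upper right of the periodic table pull bonding electrons most strongly.
Here both period and group differ, so the two effects have to be weighed against each other.
Ga > Sr: relative to Sr, both the across-period and down-group shifts push Ga's electronegativity up.
Te > Ga: the two effects oppose for this pair; the across-period effect wins (2.10 vs 1.81).
Se > Te: Se sits above Te in group 16, so the down-group effect alone puts Se higher.
O > Se: O sits above Se in group 16, so the down-group effect alone puts O higher.
Approximate values (Pauling): O 3.44, Ga 1.81, Se 2.55, Sr 0.95, Te 2.10.
So from highest to lowest: O > Se > Te > Ga > Sr.

O > Se > Te > Ga > Sr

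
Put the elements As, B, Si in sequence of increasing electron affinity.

B, As, Si

B is in period 2, group 13; Si is in period 3, group 14; As is in period 4, group 15.
EA tends to increase across a period and decrease down a group, though the pattern is less regular than for IE or radius.
A diagonal step moves right (one effect) and down (the opposite effect) at once.
As > B: the two effects oppose for this pair; the across-period effect wins (78 vs 27 kJ/mol).
Si > As: period and group pull opposite ways; the down-group shift dominates (134 vs 78 kJ/mol).
For reference (kJ/mol): B 27, Si 134, As 78.
So from lowest to highest: B < As < Si.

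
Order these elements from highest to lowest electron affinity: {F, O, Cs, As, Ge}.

O is in period 2, group 16; F is in period 2, group 17; Ge is in period 4, group 14; As is in period 4, group 15; Cs is in period 6, group 1.
EA tends to increase across a period and decrease down a group, though the pattern is less regular than for IE or radius.
These span different periods and groups, so the two trends combine.
As > Cs: both effects reinforce here, so As is clearly the higher of the two.
Ge > As: this pair runs against the simple trend — see the exception note.
O > Ge: relative to Ge, both the across-period and down-group shifts push O's electron affinity up.
F > O: both are in period 2; the period trend gives F the larger value.
Note the exception: Ge has a higher electron affinity than As, contrary to the simple trend — adding an electron to As's half-filled 4p³ is unfavourable, so Ge (4p²) has the more exothermic EA.
Approximate values (kJ/mol): O 141, F 328, Ge 119, As 78, Cs 46.
So from highest to lowest: F > O > Ge > As > Cs.

F > O > Ge > As > Cs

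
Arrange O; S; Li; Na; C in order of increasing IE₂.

After 1 electron has been removed, what remains? O⁺ still has 5 valence electrons; S⁺ still has 5 valence electrons; Li⁺ is the bare [He] core; Na⁺ is the bare [Ne] core; C⁺ still has 3 valence electrons.
Pulling an electron out of a noble-gas core costs far more than removing a remaining valence electron, so Na and Li sit at the high end of IE_2.
Valence configurations: O⁺ [He]2s²2p³, S⁺ [Ne]3s²3p³, C⁺ [He]2s²2p¹.
The numbers (kJ/mol): O 3388, S 2252, Li 7298, Na 4562, C 2353.
Hence IE_2: S < C < O < Na < Li.

S, C, O, Na, Li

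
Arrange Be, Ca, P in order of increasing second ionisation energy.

Ca, Be, P

After 1 electron has been removed, what remains? Be⁺ still has 1 valence electron; Ca⁺ still has 1 valence electron; P⁺ still has 4 valence electrons.
All are still removing valence electrons, so compare the +1 ions as you would atoms: IE_2 generally rises across a period (higher Z_eff) and falls down a group (larger shell), subject to the usual subshell exceptions.
Valence configurations: Be⁺ [He]2s¹, Ca⁺ [Ar]4s¹, P⁺ [Ne]3s²3p².
The numbers (kJ/mol): Be 1757, Ca 1145, P 1907.
So the second ionization energies run Ca < Be < P.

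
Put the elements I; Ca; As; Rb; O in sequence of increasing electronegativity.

Rb < Ca < As < I < O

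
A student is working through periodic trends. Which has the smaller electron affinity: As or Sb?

As

As is in period 4, group 15; Sb is in period 5, group 15.
Atoms with high Z_eff and room in the valence shell (especially the halogens) have the most exothermic electron affinities.
All are in group 15; the group trend (electron affinity increases up the group) applies, with the exception below.
Note the exception: Sb has a higher electron affinity than As, contrary to the simple trend — both are half-filled np³, but the pairing/repulsion penalty for the added electron shrinks as the p orbitals become larger and more diffuse down the group, and for Sb that outweighs the weaker nuclear attraction.
For reference (kJ/mol): As 78, Sb 103.
So As has the smaller electron affinity (As < Sb).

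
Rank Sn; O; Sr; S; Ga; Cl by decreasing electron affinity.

Cl > S > O > Sn > Ga > Sr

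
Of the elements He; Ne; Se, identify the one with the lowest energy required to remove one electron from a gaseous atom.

He is in period 1, group 18; Ne is in period 2, group 18; Se is in period 4, group 16.
Across a period the outer electron is held more tightly (higher IE₁); down a group it sits in a higher shell, more shielded, and comes off more easily.
These span different periods and groups, so the two trends combine.
Ne > Se: relative to Se, both the across-period and down-group shifts push Ne's first ionization energy up.
He > Ne: they share group 18; the group trend gives He the larger value.
Tabulated first ionization energy (kJ/mol): He 2372, Ne 2081, Se 941.
The lowest energy required to remove one electron from a gaseous atom among these belongs to Se.

Se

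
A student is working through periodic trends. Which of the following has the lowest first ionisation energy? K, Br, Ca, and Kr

K

K is in period 4, group 1; Ca is in period 4, group 2; Br is in period 4, group 17; Kr is in period 4, group 18.
Removing the outermost electron gets harder across a period and easier down a group.
All lie in period 4, so first ionization energy increases left to right.
The lowest first ionisation energy among these belongs to K.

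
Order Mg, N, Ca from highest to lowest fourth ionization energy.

Mg > N > Ca

IE_4 is the cost of taking one more electron from the +3 cation: Mg³⁺ is already 1 electron into the core; N³⁺ still has 2 valence electrons; Ca³⁺ is already 1 electron into the core.
Usually core removal costs more than valence removal, but here the competition is close: a tightly held n=2 valence electron can cost more to remove than an n=3 core electron, so the actual values have to decide it.
Approximate IE_4 values (kJ/mol): Mg 10543, N 7475, Ca 6491.
Putting it together, IE_4: Ca < N < Mg.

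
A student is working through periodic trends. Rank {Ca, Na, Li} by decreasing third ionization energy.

IE_3 is the cost of taking one more electron from the +2 cation: Ca²⁺ is the bare [Ar] core; Na²⁺ is already 1 electron into the core; Li²⁺ is already 1 electron into the core.
All of these are removing an electron from a noble-gas core or deeper; the smaller core (lower principal quantum number) is held far more tightly, and within a period the higher nuclear charge binds the same core more tightly.
The numbers (kJ/mol): Ca 4912, Na 6910, Li 11815.
Putting it together, IE_3: Ca < Na < Li.

Li > Na > Ca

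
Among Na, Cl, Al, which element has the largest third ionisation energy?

Na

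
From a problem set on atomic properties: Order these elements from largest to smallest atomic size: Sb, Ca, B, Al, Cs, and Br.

Cs > Ca > Sb > Al > Br > B

B is in period 2, group 13; Al is in period 3, group 13; Ca is in period 4, group 2; Br is in period 4, group 17; Sb is in period 5, group 15; Cs is in period 6, group 1.
Atomic radius shrinks across a period as nuclear charge pulls the same shell inward, and grows down a group as new shells are added.
Neither a single period nor a single group — weigh both effects.
Br > B: the two effects oppose for this pair; the down-group effect wins (114 vs 85 pm).
Al > Br: period and group pull opposite ways; the across-period shift dominates (126 vs 114 pm).
Sb > Al: period and group pull opposite ways; the down-group shift dominates (140 vs 126 pm).
Ca > Sb: period and group pull opposite ways; the across-period shift dominates (171 vs 140 pm).
Cs > Ca: relative to Ca, both the across-period and down-group shifts push Cs's atomic radius up.
Tabulated atomic radius (pm): B 85, Al 126, Ca 171, Br 114, Sb 140, Cs 232.
So from largest to smallest: Cs > Ca > Sb > Al > Br > B.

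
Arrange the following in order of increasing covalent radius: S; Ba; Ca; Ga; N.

N is in period 2, group 15; S is in period 3, group 16; Ca is in period 4, group 2; Ga is in period 4, group 13; Ba is in period 6, group 2.
Radius decreases left→right (rising Z_eff, same n) and increases top→bottom (higher n).
These span different periods and groups, so the two trends combine.
S > N: period and group pull opposite ways; the down-group shift dominates (103 vs 71 pm).
Ga > S: relative to S, both the across-period and down-group shifts push Ga's atomic radius up.
Ca > Ga: both are in period 4; the period trend gives Ca the larger value.
Ba > Ca: they share group 2; the group trend gives Ba the larger value.
Tabulated atomic radius (pm): N 71, S 103, Ca 171, Ga 124, Ba 196.
So from smallest to largest: N < S < Ga < Ca < Ba.

N < S < Ga < Ca < Ba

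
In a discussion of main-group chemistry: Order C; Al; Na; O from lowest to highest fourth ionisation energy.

Consider each +3 ion: C³⁺ still has 1 valence electron; Al³⁺ is the bare [Ne] core; Na³⁺ is already 2 electrons into the core; O³⁺ still has 3 valence electrons.
Pulling an electron out of a noble-gas core costs far more than removing a remaining valence electron, so Na and Al sit at the high end of IE_4.
Valence configurations: C³⁺ [He]2s¹, O³⁺ [He]2s²2p¹.
Approximate IE_4 values (kJ/mol): C 6223, Al 11577, Na 9543, O 7469.
So the fourth ionization energies run C < O < Na < Al.

C < O < Na < Al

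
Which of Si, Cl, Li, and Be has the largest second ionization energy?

Li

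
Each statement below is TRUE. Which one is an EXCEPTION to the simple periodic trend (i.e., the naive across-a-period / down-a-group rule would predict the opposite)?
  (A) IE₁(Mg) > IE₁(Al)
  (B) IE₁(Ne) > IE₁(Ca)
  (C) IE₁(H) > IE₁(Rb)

The general trend: IE₁ increases across a period and decreases down a group.
(A) Mg (period 3, group 2) vs Al (period 3, group 13): the stated order contradicts the simple trend.
(B) Ne (period 2, group 18) vs Ca (period 4, group 2): the stated order agrees with the simple trend.
(C) H (period 1, group 1) vs Rb (period 5, group 1): the stated order agrees with the simple trend.
The exception is (A): Al's single 3p electron is easier to remove than one from Mg's filled 3s².

(A)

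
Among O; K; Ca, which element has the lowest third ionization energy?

K

IE_3 is the cost of taking one more electron from the +2 cation: O²⁺ still has 4 valence electrons; K²⁺ is already 1 electron into the core; Ca²⁺ is the bare [Ar] core.
Usually core removal costs more than valence removal, but here the competition is close: a tightly held n=2 valence electron can cost more to remove than an n=3 core electron, so the actual values have to decide it.
Tabulated IE_3 (kJ/mol): O 5300, K 4420, Ca 4912.
Hence IE_3: K < Ca < O.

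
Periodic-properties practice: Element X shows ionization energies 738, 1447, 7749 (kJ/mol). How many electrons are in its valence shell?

2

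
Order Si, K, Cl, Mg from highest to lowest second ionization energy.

K > Cl > Si > Mg

Consider each +1 ion: Si⁺ still has 3 valence electrons; K⁺ is the bare [Ar] core; Cl⁺ still has 6 valence electrons; Mg⁺ still has 1 valence electron.
Core electrons are held far more tightly than valence electrons, so K tops the IE_2 order.
Valence configurations: Si⁺ [Ne]3s²3p¹, Cl⁺ [Ne]3s²3p⁴, Mg⁺ [Ne]3s¹.
Approximate IE_2 values (kJ/mol): Si 1577, K 3052, Cl 2298, Mg 1451.
Overall IE_2 order: Mg < Si < Cl < K.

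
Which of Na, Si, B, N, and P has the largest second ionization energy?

After 1 electron has been removed, what remains? Na⁺ is the bare [Ne] core; Si⁺ still has 3 valence electrons; B⁺ still has 2 valence electrons; N⁺ still has 4 valence electrons; P⁺ still has 4 valence electrons.
Breaking into a closed-shell core is much more expensive than removing a leftover valence electron — Na has the largest IE_2 here.
Valence configurations: Si⁺ [Ne]3s²3p¹, B⁺ [He]2s², N⁺ [He]2s²2p², P⁺ [Ne]3s²3p².
The numbers (kJ/mol): Na 4562, Si 1577, B 2427, N 2856, P 1907.
Putting it together, IE_2: Si < P < B < N < Na.

Na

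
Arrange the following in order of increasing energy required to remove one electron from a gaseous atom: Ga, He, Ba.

He is in period 1, group 18; Ga is in period 4, group 13; Ba is in period 6, group 2.
IE₁ increases left→right with effective nuclear charge and decreases top→bottom as the valence shell moves farther out.
Neither a single period nor a single group — weigh both effects.
Ga > Ba: relative to Ba, both the across-period and down-group shifts push Ga's first ionization energy up.
He > Ga: both effects reinforce here, so He is clearly the higher of the two.
Approximate values (kJ/mol): He 2372, Ga 579, Ba 503.
So from lowest to highest: Ba < Ga < He.

Ba, Ga, He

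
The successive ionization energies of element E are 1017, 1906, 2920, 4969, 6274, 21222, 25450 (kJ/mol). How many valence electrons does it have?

Look for the largest jump between consecutive ionization energies: IE6/IE5 ≈ 3.4, far larger than any earlier ratio.
That jump marks the point where a core electron is being removed. So the atom has 5 valence electrons.

5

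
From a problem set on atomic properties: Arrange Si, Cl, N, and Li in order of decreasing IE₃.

After 2 electrons have been removed, what remains? Si²⁺ still has 2 valence electrons; Cl²⁺ still has 5 valence electrons; N²⁺ still has 3 valence electrons; Li²⁺ is already 1 electron into the core.
Core electrons are held far more tightly than valence electrons, so Li tops the IE_3 order.
Valence configurations: Si²⁺ [Ne]3s², Cl²⁺ [Ne]3s²3p³, N²⁺ [He]2s²2p¹.
The numbers (kJ/mol): Si 3232, Cl 3822, N 4578, Li 11815.
Overall IE_3 order: Si < Cl < N < Li.

Li > N > Cl > Si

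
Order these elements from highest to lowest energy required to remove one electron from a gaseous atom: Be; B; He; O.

He, O, Be, B

He is in period 1, group 18; Be is in period 2, group 2; B is in period 2, group 13; O is in period 2, group 16.
Removing the outermost electron gets harder across a period and easier down a group.
These span different periods and groups, so the two trends combine.
Be > B: this pair runs against the simple trend — see the exception note.
O > Be: both are in period 2; the period trend gives O the larger value.
He > O: both effects reinforce here, so He is clearly the higher of the two.
Note the exception: Be has a higher first ionization energy than B, contrary to the simple trend — removing B's lone 2p electron is easier than breaking Be's filled 2s².
Tabulated first ionization energy (kJ/mol): He 2372, Be 900, B 801, O 1314.
So from highest to lowest: He > O > Be > B.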